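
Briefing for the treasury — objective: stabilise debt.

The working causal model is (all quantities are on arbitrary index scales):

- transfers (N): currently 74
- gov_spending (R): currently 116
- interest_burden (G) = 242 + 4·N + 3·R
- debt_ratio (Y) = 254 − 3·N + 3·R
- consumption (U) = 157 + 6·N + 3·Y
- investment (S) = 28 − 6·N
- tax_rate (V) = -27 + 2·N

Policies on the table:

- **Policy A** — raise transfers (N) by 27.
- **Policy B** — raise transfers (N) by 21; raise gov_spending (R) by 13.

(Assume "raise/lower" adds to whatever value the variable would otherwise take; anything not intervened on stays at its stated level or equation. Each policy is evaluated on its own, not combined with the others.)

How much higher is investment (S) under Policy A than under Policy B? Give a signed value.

-36

Policy A (N + 27):
  N = 74 + 27 = 101
  S = 28 − 6·101 = -578
Policy B (N + 21, R + 13):
  N = 74 + 21 = 95
  S = 28 − 6·95 = -542
S: -578 − (-542) = -36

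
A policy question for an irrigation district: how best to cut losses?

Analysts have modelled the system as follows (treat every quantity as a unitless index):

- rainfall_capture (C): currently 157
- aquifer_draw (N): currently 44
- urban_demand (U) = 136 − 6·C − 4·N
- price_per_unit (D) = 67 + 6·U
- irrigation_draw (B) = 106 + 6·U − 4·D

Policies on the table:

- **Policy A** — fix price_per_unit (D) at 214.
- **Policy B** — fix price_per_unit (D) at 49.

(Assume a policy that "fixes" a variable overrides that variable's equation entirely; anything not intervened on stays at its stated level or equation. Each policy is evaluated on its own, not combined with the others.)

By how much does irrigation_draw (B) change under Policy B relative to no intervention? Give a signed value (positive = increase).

Baseline:
  C = 157
  N = 44
  U = 136 − 6·157 − 4·44 = -982
  D = 67 + 6·(-982) = -5825
  B = 106 + 6·(-982) − 4·(-5825) = 17514
Policy B (D := 49):
  C = 157
  N = 44
  U = 136 − 6·157 − 4·44 = -982
  D = 49
  B = 106 + 6·(-982) − 4·49 = -5982
Change in B: -5982 − 17514 = -23496

-23496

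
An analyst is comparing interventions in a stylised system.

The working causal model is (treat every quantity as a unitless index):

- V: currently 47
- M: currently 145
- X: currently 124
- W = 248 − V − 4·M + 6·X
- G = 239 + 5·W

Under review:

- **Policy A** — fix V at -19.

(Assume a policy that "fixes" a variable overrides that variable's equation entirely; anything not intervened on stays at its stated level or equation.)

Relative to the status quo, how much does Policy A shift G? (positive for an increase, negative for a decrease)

330

Baseline:
  V = 47
  M = 145
  X = 124
  W = 248 − 47 − 4·145 + 6·124 = 365
  G = 239 + 5·365 = 2064
Policy A (V := -19):
  V = -19
  M = 145
  X = 124
  W = 248 − (-19) − 4·145 + 6·124 = 431
  G = 239 + 5·431 = 2394
Change in G: 2394 − 2064 = 330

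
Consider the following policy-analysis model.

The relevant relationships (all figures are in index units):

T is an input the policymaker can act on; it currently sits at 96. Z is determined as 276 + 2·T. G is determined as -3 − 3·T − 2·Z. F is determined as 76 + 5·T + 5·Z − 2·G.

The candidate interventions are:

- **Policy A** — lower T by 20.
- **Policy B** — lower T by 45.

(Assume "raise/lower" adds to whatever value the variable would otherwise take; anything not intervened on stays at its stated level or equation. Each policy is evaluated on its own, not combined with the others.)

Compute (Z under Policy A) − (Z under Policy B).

Policy A (T − 20):
  T = 96 − 20 = 76
  Z = 276 + 2·76 = 428
Policy B (T − 45):
  T = 96 − 45 = 51
  Z = 276 + 2·51 = 378
Z: 428 − 378 = 50

50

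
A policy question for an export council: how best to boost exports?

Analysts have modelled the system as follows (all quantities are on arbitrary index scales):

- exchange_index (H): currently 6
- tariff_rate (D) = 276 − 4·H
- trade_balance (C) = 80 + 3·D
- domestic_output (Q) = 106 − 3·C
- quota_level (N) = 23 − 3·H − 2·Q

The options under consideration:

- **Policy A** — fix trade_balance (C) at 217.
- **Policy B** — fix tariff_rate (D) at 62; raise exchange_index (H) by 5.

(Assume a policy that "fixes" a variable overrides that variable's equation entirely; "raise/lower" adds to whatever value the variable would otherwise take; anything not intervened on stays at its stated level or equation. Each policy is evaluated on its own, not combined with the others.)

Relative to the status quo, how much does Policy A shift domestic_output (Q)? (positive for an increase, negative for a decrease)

Baseline:
  H = 6
  D = 276 − 4·6 = 252
  C = 80 + 3·252 = 836
  Q = 106 − 3·836 = -2402
Policy A (C := 217):
  H = 6
  D = 276 − 4·6 = 252
  C = 217
  Q = 106 − 3·217 = -545
Change in Q: -545 − (-2402) = 1857

1857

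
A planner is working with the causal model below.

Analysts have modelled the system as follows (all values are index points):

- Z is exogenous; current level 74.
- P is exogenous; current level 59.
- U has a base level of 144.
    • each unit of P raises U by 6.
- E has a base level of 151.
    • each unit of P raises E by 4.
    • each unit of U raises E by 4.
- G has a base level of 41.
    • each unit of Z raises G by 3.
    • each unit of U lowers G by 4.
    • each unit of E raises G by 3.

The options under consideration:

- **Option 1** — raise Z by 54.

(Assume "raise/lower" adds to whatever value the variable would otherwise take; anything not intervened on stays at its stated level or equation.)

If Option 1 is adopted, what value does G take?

5570

Option 1 (Z + 54):
  Z = 74 + 54 = 128
  P = 59
  U = 144 + 6·59 = 498
  E = 151 + 4·59 + 4·498 = 2379
  G = 41 + 3·128 − 4·498 + 3·2379 = 5570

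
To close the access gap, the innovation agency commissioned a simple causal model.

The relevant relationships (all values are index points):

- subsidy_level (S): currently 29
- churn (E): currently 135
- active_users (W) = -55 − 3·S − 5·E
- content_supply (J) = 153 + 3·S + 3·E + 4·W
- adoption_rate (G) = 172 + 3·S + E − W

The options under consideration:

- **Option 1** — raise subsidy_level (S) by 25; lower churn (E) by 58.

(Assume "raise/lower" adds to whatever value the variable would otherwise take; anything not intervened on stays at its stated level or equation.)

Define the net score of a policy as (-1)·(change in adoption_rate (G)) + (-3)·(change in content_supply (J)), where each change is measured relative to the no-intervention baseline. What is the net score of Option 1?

-2085

Baseline:
  S = 29
  E = 135
  W = -55 − 3·29 − 5·135 = -817
  J = 153 + 3·29 + 3·135 + 4·(-817) = -2623
  G = 172 + 3·29 + 135 − (-817) = 1211
Option 1 (S + 25, E − 58):
  S = 29 + 25 = 54
  E = 135 − 58 = 77
  W = -55 − 3·54 − 5·77 = -602
  J = 153 + 3·54 + 3·77 + 4·(-602) = -1862
  G = 172 + 3·54 + 77 − (-602) = 1013
ΔG = 1013 − 1211 = -198; ΔJ = -1862 − (-2623) = 761
Score = (-1)·(-198) + (-3)·761 = -2085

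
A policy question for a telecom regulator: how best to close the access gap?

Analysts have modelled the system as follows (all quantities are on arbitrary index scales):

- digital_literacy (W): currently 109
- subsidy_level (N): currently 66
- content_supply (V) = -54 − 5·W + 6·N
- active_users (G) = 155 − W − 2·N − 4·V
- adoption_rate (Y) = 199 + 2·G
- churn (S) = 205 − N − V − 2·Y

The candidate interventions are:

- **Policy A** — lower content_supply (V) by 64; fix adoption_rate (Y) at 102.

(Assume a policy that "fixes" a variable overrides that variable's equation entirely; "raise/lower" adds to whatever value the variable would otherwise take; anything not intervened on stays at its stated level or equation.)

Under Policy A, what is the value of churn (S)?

202

Policy A (V − 64, Y := 102):
  W = 109
  N = 66
  V = -54 − 5·109 + 6·66 (−64 from intervention) = -267
  G = 155 − 109 − 2·66 − 4·(-267) = 982
  Y = 102
  S = 205 − 66 − (-267) − 2·102 = 202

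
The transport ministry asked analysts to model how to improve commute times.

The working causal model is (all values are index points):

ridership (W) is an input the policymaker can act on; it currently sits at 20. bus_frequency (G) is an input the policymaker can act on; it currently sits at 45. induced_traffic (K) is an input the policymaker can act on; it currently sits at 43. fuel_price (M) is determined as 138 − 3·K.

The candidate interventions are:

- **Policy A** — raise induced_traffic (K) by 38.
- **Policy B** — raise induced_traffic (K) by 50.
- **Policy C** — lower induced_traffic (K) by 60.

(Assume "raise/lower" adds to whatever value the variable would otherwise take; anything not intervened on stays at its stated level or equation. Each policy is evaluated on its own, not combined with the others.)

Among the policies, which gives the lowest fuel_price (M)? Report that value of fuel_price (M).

Policy A (K + 38):
  K = 43 + 38 = 81
  M = 138 − 3·81 = -105
Policy B (K + 50):
  K = 43 + 50 = 93
  M = 138 − 3·93 = -141
Policy C (K − 60):
  K = 43 − 60 = -17
  M = 138 − 3·(-17) = 189
Comparing — Policy A: M=-105, Policy B: M=-141, Policy C: M=189. Lowest is -141 (Policy B).

-141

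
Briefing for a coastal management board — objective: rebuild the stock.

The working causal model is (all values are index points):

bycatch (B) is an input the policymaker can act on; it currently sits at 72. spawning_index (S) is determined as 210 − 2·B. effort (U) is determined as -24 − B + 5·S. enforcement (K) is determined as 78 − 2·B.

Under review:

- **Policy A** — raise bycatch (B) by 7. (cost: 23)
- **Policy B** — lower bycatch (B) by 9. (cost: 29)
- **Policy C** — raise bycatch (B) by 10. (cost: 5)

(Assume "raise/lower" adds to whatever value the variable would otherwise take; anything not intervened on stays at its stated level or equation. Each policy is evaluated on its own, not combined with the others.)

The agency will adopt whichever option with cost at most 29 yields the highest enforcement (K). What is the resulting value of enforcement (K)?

-48

Policy A (B + 7):
  B = 72 + 7 = 79
  K = 78 − 2·79 = -80
Policy B (B − 9):
  B = 72 − 9 = 63
  K = 78 − 2·63 = -48
Policy C (B + 10):
  B = 72 + 10 = 82
  K = 78 − 2·82 = -86
Comparing — Policy A: K=-80, Policy B: K=-48, Policy C: K=-86. Highest is -48 (Policy B).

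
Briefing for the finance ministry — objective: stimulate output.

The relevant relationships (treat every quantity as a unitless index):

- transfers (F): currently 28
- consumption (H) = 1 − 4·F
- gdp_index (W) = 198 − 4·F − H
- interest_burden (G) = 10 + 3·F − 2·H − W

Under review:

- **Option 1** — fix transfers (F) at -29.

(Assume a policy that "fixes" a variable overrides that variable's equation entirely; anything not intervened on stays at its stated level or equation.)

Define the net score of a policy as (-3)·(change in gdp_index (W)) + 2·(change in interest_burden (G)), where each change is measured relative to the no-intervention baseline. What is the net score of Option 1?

-1254

Baseline:
  F = 28
  H = 1 − 4·28 = -111
  W = 198 − 4·28 − (-111) = 197
  G = 10 + 3·28 − 2·(-111) − 197 = 119
Option 1 (F := -29):
  F = -29
  H = 1 − 4·(-29) = 117
  W = 198 − 4·(-29) − 117 = 197
  G = 10 + 3·(-29) − 2·117 − 197 = -508
ΔW = 197 − 197 = 0; ΔG = -508 − 119 = -627
Score = (-3)·0 + 2·(-627) = -1254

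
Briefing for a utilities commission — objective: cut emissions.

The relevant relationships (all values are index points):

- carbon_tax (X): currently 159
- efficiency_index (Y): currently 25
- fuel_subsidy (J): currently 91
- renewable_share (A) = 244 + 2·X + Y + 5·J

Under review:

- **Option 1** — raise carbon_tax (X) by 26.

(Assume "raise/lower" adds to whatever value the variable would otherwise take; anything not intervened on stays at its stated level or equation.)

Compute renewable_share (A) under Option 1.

Option 1 (X + 26):
  X = 159 + 26 = 185
  Y = 25
  J = 91
  A = 244 + 2·185 + 25 + 5·91 = 1094

1094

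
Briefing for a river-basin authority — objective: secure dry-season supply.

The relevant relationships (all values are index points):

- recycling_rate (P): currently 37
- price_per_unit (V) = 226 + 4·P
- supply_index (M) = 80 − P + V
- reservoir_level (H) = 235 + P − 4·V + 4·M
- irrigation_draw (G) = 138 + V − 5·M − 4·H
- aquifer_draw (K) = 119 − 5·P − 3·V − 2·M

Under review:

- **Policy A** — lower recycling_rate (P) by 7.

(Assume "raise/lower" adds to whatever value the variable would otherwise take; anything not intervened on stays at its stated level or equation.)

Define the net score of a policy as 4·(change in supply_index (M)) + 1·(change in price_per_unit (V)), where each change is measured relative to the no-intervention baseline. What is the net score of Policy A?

Baseline:
  P = 37
  V = 226 + 4·37 = 374
  M = 80 − 37 + 374 = 417
Policy A (P − 7):
  P = 37 − 7 = 30
  V = 226 + 4·30 = 346
  M = 80 − 30 + 346 = 396
ΔM = 396 − 417 = -21; ΔV = 346 − 374 = -28
Score = 4·(-21) + 1·(-28) = -112

-112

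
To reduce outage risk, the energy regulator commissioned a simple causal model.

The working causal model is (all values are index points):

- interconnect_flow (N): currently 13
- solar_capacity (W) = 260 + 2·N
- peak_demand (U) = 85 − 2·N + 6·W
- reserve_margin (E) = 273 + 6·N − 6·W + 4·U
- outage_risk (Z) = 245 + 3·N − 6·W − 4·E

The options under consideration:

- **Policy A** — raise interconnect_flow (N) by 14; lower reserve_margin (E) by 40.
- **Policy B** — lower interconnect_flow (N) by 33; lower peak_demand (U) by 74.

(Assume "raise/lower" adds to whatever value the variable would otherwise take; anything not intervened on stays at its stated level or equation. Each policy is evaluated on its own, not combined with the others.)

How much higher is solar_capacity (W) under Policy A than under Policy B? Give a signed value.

94

Policy A (N + 14, E − 40):
  N = 13 + 14 = 27
  W = 260 + 2·27 = 314
Policy B (N − 33, U − 74):
  N = 13 − 33 = -20
  W = 260 + 2·(-20) = 220
W: 314 − 220 = 94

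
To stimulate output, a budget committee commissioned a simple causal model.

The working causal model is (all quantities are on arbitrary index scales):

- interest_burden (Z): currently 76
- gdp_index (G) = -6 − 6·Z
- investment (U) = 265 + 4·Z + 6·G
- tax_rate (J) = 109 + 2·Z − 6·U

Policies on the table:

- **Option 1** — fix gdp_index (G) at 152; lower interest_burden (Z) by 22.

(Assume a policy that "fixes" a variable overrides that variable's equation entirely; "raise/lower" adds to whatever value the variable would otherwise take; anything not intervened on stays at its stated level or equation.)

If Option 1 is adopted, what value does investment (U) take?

1393

Option 1 (G := 152, Z − 22):
  Z = 76 − 22 = 54
  G = 152
  U = 265 + 4·54 + 6·152 = 1393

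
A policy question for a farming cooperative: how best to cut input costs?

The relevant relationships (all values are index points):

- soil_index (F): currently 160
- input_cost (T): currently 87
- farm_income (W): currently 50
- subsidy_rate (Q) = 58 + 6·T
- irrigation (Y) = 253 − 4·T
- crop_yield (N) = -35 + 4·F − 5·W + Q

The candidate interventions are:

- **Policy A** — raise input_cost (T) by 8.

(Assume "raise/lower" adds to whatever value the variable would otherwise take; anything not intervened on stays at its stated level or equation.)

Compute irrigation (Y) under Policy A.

Policy A (T + 8):
  T = 87 + 8 = 95
  Y = 253 − 4·95 = -127

-127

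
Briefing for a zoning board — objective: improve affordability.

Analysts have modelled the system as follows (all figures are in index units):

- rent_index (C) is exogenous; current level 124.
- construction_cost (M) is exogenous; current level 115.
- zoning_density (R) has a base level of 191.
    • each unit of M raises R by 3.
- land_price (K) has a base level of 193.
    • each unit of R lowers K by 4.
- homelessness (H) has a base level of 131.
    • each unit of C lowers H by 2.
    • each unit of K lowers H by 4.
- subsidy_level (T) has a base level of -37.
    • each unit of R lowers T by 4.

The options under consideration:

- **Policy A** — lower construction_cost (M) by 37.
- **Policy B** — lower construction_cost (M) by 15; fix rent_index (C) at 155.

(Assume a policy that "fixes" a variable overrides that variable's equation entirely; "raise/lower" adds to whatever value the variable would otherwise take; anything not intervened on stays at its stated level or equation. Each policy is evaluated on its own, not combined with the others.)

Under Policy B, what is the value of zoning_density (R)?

Policy B (M − 15, C := 155):
  M = 115 − 15 = 100
  R = 191 + 3·100 = 491

491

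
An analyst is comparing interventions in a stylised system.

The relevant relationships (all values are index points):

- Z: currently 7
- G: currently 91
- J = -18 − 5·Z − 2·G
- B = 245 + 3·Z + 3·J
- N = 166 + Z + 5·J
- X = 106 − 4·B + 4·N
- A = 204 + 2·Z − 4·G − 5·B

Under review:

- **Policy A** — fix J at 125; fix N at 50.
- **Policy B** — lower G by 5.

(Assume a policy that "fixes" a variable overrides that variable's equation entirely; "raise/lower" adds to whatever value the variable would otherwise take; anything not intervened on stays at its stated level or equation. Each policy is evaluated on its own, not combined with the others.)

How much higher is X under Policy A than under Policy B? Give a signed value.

-192

Policy A (J := 125, N := 50):
  Z = 7
  G = 91
  J = 125
  B = 245 + 3·7 + 3·125 = 641
  N = 50
  X = 106 − 4·641 + 4·50 = -2258
Policy B (G − 5):
  Z = 7
  G = 91 − 5 = 86
  J = -18 − 5·7 − 2·86 = -225
  B = 245 + 3·7 + 3·(-225) = -409
  N = 166 + 7 + 5·(-225) = -952
  X = 106 − 4·(-409) + 4·(-952) = -2066
X: -2258 − (-2066) = -192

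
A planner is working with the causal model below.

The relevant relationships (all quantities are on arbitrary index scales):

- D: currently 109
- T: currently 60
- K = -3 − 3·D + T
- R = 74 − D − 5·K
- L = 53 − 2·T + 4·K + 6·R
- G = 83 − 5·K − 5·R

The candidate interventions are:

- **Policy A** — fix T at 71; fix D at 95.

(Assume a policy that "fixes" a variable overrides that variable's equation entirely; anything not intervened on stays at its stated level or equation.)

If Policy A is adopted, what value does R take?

1064

Policy A (T := 71, D := 95):
  D = 95
  T = 71
  K = -3 − 3·95 + 71 = -217
  R = 74 − 95 − 5·(-217) = 1064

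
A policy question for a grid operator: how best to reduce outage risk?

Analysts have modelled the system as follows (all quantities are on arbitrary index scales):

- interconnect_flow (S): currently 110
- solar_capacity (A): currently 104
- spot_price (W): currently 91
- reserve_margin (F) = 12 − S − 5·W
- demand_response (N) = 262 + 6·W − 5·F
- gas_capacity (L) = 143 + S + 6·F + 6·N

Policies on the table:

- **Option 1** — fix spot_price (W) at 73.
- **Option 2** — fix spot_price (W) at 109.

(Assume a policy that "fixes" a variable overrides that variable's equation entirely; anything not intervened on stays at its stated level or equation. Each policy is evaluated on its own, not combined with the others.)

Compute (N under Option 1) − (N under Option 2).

Option 1 (W := 73):
  S = 110
  W = 73
  F = 12 − 110 − 5·73 = -463
  N = 262 + 6·73 − 5·(-463) = 3015
Option 2 (W := 109):
  S = 110
  W = 109
  F = 12 − 110 − 5·109 = -643
  N = 262 + 6·109 − 5·(-643) = 4131
N: 3015 − 4131 = -1116

-1116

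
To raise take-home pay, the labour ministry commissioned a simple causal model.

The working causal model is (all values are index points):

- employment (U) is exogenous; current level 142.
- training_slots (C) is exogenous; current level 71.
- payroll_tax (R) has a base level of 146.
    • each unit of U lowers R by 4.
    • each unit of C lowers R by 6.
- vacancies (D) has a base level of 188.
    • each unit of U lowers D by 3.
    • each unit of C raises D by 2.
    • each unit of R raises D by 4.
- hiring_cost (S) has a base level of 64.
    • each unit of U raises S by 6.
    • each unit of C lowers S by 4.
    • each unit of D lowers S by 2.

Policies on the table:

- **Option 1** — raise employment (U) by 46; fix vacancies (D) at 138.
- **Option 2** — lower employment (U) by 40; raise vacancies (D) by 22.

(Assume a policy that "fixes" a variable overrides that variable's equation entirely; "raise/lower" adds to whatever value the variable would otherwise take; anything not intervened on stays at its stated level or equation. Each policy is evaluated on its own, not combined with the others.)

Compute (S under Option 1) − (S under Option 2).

Option 1 (U + 46, D := 138):
  U = 142 + 46 = 188
  C = 71
  R = 146 − 4·188 − 6·71 = -1032
  D = 138
  S = 64 + 6·188 − 4·71 − 2·138 = 632
Option 2 (U − 40, D + 22):
  U = 142 − 40 = 102
  C = 71
  R = 146 − 4·102 − 6·71 = -688
  D = 188 − 3·102 + 2·71 + 4·(-688) (+22 from intervention) = -2706
  S = 64 + 6·102 − 4·71 − 2·(-2706) = 5804
S: 632 − 5804 = -5172

-5172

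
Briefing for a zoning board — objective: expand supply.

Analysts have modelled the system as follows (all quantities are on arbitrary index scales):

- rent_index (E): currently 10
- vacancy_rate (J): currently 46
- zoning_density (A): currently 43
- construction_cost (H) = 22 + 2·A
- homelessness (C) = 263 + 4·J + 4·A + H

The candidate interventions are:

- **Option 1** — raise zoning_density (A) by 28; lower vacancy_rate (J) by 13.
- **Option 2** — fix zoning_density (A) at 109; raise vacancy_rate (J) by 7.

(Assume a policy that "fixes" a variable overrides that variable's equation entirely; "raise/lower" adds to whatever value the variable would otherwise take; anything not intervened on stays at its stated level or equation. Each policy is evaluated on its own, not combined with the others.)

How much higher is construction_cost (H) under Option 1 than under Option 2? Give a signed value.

-76

Option 1 (A + 28, J − 13):
  A = 43 + 28 = 71
  H = 22 + 2·71 = 164
Option 2 (A := 109, J + 7):
  A = 109
  H = 22 + 2·109 = 240
H: 164 − 240 = -76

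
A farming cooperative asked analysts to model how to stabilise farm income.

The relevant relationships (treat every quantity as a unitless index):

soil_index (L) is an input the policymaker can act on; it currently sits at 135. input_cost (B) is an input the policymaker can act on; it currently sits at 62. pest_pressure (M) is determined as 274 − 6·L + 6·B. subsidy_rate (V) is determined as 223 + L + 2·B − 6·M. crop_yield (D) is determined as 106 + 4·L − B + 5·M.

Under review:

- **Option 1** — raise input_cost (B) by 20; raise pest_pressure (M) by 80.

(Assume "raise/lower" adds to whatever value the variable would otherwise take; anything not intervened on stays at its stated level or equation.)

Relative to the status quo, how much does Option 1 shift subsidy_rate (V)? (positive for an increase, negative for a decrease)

-1160

Baseline:
  L = 135
  B = 62
  M = 274 − 6·135 + 6·62 = -164
  V = 223 + 135 + 2·62 − 6·(-164) = 1466
Option 1 (B + 20, M + 80):
  L = 135
  B = 62 + 20 = 82
  M = 274 − 6·135 + 6·82 (+80 from intervention) = 36
  V = 223 + 135 + 2·82 − 6·36 = 306
Change in V: 306 − 1466 = -1160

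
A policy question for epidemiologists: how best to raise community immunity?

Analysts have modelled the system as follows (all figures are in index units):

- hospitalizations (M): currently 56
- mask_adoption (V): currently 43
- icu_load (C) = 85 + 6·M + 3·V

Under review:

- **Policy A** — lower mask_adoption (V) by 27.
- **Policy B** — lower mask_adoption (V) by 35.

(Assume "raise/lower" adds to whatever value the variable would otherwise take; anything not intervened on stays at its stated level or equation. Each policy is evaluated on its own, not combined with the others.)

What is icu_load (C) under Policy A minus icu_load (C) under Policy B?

Policy A (V − 27):
  M = 56
  V = 43 − 27 = 16
  C = 85 + 6·56 + 3·16 = 469
Policy B (V − 35):
  M = 56
  V = 43 − 35 = 8
  C = 85 + 6·56 + 3·8 = 445
C: 469 − 445 = 24

24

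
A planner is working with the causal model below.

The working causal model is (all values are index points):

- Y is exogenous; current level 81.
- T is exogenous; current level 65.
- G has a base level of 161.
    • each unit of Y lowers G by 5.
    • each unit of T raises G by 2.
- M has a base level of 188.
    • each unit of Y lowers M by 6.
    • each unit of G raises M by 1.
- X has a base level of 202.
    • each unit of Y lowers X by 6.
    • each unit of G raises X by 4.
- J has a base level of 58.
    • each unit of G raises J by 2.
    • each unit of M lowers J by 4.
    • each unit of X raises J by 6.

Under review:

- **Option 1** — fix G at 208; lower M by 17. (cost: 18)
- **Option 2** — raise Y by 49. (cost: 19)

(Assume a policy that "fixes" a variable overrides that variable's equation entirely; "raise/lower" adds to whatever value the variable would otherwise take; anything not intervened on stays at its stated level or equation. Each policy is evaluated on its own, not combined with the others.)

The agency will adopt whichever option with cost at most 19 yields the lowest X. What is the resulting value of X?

Option 1 (G := 208, M − 17):
  Y = 81
  T = 65
  G = 208
  X = 202 − 6·81 + 4·208 = 548
Option 2 (Y + 49):
  Y = 81 + 49 = 130
  T = 65
  G = 161 − 5·130 + 2·65 = -359
  X = 202 − 6·130 + 4·(-359) = -2014
Comparing — Option 1: X=548, Option 2: X=-2014. Lowest is -2014 (Option 2).

-2014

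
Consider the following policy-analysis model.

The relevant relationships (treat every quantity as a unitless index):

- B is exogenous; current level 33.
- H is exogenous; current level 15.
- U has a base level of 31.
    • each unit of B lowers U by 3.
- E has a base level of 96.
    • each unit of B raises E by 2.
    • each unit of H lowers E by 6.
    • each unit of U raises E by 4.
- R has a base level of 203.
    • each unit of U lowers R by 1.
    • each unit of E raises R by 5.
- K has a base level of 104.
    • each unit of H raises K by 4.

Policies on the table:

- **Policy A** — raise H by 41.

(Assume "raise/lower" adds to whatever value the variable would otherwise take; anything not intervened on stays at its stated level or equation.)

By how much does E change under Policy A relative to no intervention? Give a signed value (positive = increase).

Baseline:
  B = 33
  H = 15
  U = 31 − 3·33 = -68
  E = 96 + 2·33 − 6·15 + 4·(-68) = -200
Policy A (H + 41):
  B = 33
  H = 15 + 41 = 56
  U = 31 − 3·33 = -68
  E = 96 + 2·33 − 6·56 + 4·(-68) = -446
Change in E: -446 − (-200) = -246

-246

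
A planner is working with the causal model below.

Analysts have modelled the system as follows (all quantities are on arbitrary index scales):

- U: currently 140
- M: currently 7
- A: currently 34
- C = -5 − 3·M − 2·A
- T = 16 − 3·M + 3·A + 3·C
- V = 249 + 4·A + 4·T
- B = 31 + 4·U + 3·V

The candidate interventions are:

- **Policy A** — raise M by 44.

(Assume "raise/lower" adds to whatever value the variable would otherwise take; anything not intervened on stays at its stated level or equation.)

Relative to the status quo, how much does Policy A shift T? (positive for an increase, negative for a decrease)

-528

Baseline:
  M = 7
  A = 34
  C = -5 − 3·7 − 2·34 = -94
  T = 16 − 3·7 + 3·34 + 3·(-94) = -185
Policy A (M + 44):
  M = 7 + 44 = 51
  A = 34
  C = -5 − 3·51 − 2·34 = -226
  T = 16 − 3·51 + 3·34 + 3·(-226) = -713
Change in T: -713 − (-185) = -528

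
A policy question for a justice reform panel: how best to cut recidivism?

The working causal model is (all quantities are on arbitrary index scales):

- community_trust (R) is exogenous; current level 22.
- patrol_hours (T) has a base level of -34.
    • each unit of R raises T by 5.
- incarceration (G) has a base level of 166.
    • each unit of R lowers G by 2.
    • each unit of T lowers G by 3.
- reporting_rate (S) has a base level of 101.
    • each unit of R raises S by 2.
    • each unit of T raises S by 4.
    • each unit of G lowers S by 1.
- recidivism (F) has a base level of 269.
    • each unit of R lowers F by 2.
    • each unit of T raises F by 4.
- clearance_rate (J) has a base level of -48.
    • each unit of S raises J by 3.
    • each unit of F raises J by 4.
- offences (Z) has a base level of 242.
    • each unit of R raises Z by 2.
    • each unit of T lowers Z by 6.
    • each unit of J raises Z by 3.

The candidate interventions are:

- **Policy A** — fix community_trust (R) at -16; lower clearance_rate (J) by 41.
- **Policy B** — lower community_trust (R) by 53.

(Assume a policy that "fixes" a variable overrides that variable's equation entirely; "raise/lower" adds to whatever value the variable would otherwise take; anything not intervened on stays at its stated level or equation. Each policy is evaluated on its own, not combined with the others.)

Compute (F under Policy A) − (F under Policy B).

Policy A (R := -16, J − 41):
  R = -16
  T = -34 + 5·(-16) = -114
  F = 269 − 2·(-16) + 4·(-114) = -155
Policy B (R − 53):
  R = 22 − 53 = -31
  T = -34 + 5·(-31) = -189
  F = 269 − 2·(-31) + 4·(-189) = -425
F: -155 − (-425) = 270

270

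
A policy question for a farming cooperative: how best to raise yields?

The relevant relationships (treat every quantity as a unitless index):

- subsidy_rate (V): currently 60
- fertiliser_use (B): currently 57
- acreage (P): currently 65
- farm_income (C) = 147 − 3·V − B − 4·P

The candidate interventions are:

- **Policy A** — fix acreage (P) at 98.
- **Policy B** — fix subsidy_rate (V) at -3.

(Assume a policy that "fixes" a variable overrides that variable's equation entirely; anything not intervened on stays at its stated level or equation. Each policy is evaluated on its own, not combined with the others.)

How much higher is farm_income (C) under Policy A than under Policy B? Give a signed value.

Policy A (P := 98):
  V = 60
  B = 57
  P = 98
  C = 147 − 3·60 − 57 − 4·98 = -482
Policy B (V := -3):
  V = -3
  B = 57
  P = 65
  C = 147 − 3·(-3) − 57 − 4·65 = -161
C: -482 − (-161) = -321

-321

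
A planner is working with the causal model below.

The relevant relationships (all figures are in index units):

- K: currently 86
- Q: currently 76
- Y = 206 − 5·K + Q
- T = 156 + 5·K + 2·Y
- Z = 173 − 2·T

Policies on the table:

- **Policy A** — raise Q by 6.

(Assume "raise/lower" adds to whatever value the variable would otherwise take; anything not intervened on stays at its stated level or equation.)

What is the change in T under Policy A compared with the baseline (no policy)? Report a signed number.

Baseline:
  K = 86
  Q = 76
  Y = 206 − 5·86 + 76 = -148
  T = 156 + 5·86 + 2·(-148) = 290
Policy A (Q + 6):
  K = 86
  Q = 76 + 6 = 82
  Y = 206 − 5·86 + 82 = -142
  T = 156 + 5·86 + 2·(-142) = 302
Change in T: 302 − 290 = 12

12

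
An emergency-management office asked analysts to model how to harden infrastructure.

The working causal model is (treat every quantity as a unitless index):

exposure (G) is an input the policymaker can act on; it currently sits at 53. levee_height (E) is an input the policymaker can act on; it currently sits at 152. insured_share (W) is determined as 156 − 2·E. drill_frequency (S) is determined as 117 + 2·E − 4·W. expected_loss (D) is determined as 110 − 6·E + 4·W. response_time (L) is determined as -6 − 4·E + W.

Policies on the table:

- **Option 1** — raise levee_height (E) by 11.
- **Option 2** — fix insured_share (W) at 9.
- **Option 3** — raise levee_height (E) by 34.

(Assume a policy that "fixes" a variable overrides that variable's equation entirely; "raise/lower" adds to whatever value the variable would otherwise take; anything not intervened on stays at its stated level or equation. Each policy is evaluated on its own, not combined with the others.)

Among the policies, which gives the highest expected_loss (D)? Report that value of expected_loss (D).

-766

Option 1 (E + 11):
  E = 152 + 11 = 163
  W = 156 − 2·163 = -170
  D = 110 − 6·163 + 4·(-170) = -1548
Option 2 (W := 9):
  E = 152
  W = 9
  D = 110 − 6·152 + 4·9 = -766
Option 3 (E + 34):
  E = 152 + 34 = 186
  W = 156 − 2·186 = -216
  D = 110 − 6·186 + 4·(-216) = -1870
Comparing — Option 1: D=-1548, Option 2: D=-766, Option 3: D=-1870. Highest is -766 (Option 2).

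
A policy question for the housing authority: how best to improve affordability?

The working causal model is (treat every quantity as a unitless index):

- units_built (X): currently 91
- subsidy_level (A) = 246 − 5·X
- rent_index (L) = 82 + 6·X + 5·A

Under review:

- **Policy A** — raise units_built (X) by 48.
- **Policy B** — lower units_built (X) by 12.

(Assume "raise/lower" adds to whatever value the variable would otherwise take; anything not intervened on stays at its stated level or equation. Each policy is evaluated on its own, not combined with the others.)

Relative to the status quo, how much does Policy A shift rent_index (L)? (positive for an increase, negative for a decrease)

-912

Baseline:
  X = 91
  A = 246 − 5·91 = -209
  L = 82 + 6·91 + 5·(-209) = -417
Policy A (X + 48):
  X = 91 + 48 = 139
  A = 246 − 5·139 = -449
  L = 82 + 6·139 + 5·(-449) = -1329
Change in L: -1329 − (-417) = -912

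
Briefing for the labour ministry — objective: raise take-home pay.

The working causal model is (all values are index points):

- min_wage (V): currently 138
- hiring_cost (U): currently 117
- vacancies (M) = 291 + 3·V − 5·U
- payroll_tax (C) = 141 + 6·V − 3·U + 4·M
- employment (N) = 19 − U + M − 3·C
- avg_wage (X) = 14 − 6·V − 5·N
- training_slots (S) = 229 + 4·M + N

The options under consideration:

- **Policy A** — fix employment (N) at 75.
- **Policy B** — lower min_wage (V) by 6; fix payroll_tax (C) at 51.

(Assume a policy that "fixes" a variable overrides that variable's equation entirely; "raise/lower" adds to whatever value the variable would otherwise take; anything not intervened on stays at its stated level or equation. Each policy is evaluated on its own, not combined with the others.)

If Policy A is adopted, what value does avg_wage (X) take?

Policy A (N := 75):
  V = 138
  U = 117
  M = 291 + 3·138 − 5·117 = 120
  C = 141 + 6·138 − 3·117 + 4·120 = 1098
  N = 75
  X = 14 − 6·138 − 5·75 = -1189

-1189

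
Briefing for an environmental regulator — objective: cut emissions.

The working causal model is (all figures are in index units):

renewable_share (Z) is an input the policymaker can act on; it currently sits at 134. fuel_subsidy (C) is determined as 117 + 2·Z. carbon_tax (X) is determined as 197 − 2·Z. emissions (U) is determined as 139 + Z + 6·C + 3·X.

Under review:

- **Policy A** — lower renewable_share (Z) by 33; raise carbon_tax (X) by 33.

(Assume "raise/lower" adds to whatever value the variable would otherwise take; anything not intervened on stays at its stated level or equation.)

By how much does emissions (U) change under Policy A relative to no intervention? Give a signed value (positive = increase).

Baseline:
  Z = 134
  C = 117 + 2·134 = 385
  X = 197 − 2·134 = -71
  U = 139 + 134 + 6·385 + 3·(-71) = 2370
Policy A (Z − 33, X + 33):
  Z = 134 − 33 = 101
  C = 117 + 2·101 = 319
  X = 197 − 2·101 (+33 from intervention) = 28
  U = 139 + 101 + 6·319 + 3·28 = 2238
Change in U: 2238 − 2370 = -132

-132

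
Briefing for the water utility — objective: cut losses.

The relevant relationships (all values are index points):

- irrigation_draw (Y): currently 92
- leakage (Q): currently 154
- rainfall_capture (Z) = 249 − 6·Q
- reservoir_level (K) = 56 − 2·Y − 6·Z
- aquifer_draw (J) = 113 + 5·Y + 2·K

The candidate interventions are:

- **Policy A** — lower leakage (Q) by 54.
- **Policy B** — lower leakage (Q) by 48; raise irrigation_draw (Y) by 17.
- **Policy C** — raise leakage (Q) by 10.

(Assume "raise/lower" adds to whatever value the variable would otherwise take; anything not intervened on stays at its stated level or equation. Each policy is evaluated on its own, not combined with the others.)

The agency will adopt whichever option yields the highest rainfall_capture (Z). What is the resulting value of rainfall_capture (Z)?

-351

Policy A (Q − 54):
  Q = 154 − 54 = 100
  Z = 249 − 6·100 = -351
Policy B (Q − 48, Y + 17):
  Q = 154 − 48 = 106
  Z = 249 − 6·106 = -387
Policy C (Q + 10):
  Q = 154 + 10 = 164
  Z = 249 − 6·164 = -735
Comparing — Policy A: Z=-351, Policy B: Z=-387, Policy C: Z=-735. Highest is -351 (Policy A).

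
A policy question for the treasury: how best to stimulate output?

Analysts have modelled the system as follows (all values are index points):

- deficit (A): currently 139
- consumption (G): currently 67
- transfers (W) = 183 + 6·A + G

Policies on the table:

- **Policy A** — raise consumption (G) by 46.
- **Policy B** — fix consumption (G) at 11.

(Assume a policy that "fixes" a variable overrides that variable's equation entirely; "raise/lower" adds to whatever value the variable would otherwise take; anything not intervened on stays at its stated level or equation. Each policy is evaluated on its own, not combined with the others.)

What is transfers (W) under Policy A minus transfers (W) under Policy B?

102

Policy A (G + 46):
  A = 139
  G = 67 + 46 = 113
  W = 183 + 6·139 + 113 = 1130
Policy B (G := 11):
  A = 139
  G = 11
  W = 183 + 6·139 + 11 = 1028
W: 1130 − 1028 = 102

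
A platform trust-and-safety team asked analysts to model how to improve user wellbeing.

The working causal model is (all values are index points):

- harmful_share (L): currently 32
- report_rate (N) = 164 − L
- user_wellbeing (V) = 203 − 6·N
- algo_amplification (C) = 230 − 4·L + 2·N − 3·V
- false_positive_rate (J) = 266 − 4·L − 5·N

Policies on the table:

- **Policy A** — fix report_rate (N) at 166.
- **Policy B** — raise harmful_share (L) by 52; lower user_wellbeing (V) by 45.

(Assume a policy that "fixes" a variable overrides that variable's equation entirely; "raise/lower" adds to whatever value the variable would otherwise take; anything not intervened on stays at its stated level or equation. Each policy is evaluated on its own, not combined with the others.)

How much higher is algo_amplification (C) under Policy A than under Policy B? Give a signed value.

1793

Policy A (N := 166):
  L = 32
  N = 166
  V = 203 − 6·166 = -793
  C = 230 − 4·32 + 2·166 − 3·(-793) = 2813
Policy B (L + 52, V − 45):
  L = 32 + 52 = 84
  N = 164 − 84 = 80
  V = 203 − 6·80 (−45 from intervention) = -322
  C = 230 − 4·84 + 2·80 − 3·(-322) = 1020
C: 2813 − 1020 = 1793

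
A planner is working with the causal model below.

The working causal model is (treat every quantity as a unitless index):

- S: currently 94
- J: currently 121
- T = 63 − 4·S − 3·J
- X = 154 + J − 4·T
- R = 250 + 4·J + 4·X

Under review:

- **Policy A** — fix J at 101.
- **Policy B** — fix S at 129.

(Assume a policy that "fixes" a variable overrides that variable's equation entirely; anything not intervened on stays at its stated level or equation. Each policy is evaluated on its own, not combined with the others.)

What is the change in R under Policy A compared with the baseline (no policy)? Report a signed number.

-1120

Baseline:
  S = 94
  J = 121
  T = 63 − 4·94 − 3·121 = -676
  X = 154 + 121 − 4·(-676) = 2979
  R = 250 + 4·121 + 4·2979 = 12650
Policy A (J := 101):
  S = 94
  J = 101
  T = 63 − 4·94 − 3·101 = -616
  X = 154 + 101 − 4·(-616) = 2719
  R = 250 + 4·101 + 4·2719 = 11530
Change in R: 11530 − 12650 = -1120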